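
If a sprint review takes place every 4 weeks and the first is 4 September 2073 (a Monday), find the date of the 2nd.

2 October 2073

The 2nd occurrence is 1 interval after the first: 1 × 28 = 28 days after 4 September 2073.
September has 30 days — 26 days to the end of September leaves 2.
2 days into October → 2 October 2073.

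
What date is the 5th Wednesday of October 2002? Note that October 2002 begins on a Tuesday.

2002-10-30

October 2002 begins on a Tuesday, so the first Wednesday is October 2 (1 day later).
The 5th Wednesday is 4 weeks later: 2 + 28 = 30.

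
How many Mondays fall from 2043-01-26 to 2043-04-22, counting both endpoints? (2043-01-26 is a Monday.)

2043-01-26 is a Monday; the first Monday on or after it is 2043-01-26.
From 2043-01-26 to 2043-04-22: 5 + 28 + 31 + 22 = 86 days (rest of January, February, March, April).
86 ÷ 7 = 12 full weeks with remainder 2, so 12 more Mondays after the first → 13.

13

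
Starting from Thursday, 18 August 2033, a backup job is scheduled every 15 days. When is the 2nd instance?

The 2nd occurrence is 1 interval after the first: 1 × 15 = 15 days after 18 August 2033.
August has 31 days — 13 days to the end of August leaves 2.
2 days into September → 2 September 2033.

2 September 2033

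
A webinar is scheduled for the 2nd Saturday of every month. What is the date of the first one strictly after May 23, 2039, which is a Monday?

May 2039 starts on a Sunday; its first Saturday is the 7th, so the 2nd Saturday is the 14th — May 14, 2039.
That is not after May 23, 2039, so look at June 2039.
June 2039 starts on a Wednesday; its first Saturday is the 4th, so the 2nd Saturday is the 11th — June 11, 2039.

June 11, 2039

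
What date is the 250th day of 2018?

September 7, 2018

January has 31 days (250 − 31 = 219 remain).
February has 28 days (219 − 28 = 191 remain).
March has 31 days (191 − 31 = 160 remain).
April has 30 days (160 − 30 = 130 remain).
May has 31 days (130 − 31 = 99 remain).
June has 30 days (99 − 30 = 69 remain).
July has 31 days (69 − 31 = 38 remain).
August has 31 days (38 − 31 = 7 remain).
7 into September → September 7.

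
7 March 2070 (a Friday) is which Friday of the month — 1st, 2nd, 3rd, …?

1st

Day 7 falls in week ⌈7/7⌉ of the month.
Days 1–7 hold the 1st Friday, 8–14 the 2nd, 15–21 the 3rd, 22–28 the 4th, 29–31 the 5th.
7 is in the range for the 1st.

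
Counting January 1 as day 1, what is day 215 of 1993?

Aug 3, 1993

Jan has 31 days (215 − 31 = 184 remain).
Feb has 28 days (184 − 28 = 156 remain).
Mar has 31 days (156 − 31 = 125 remain).
Apr has 30 days (125 − 30 = 95 remain).
May has 31 days (95 − 31 = 64 remain).
Jun has 30 days (64 − 30 = 34 remain).
Jul has 31 days (34 − 31 = 3 remain).
3 into Aug → Aug 3.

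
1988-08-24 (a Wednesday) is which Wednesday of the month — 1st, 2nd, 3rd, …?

Day 24 falls in week ⌈24/7⌉ of the month.
Days 1–7 hold the 1st Wednesday, 8–14 the 2nd, 15–21 the 3rd, 22–28 the 4th, 29–31 the 5th.
24 is in the range for the 4th.

4th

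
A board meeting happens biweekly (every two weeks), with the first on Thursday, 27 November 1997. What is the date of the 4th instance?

The 4th occurrence is 3 intervals after the first: 3 × 14 = 42 days after 27 November 1997.
November has 30 days — 3 days to the end of November leaves 39.
December has 31 days (8 left).
8 days into January → 8 January 1998.

8 January 1998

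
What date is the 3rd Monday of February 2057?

19 February 2057

February 2057 begins on a Thursday, so the first Monday is February 5 (4 days later).
The 3rd Monday is 2 weeks later: 5 + 14 = 19.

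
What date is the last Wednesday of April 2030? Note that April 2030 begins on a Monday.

24 April 2030

April 2030 begins on a Monday, so the first Wednesday is April 3 (2 days later).
April 2030 has 30 days. Adding weeks: 3, 10, 17, 24 — the last one ≤ 30 is the 24th.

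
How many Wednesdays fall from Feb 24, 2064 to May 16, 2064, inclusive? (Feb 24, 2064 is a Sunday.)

Feb 24, 2064 is a Sunday; the first Wednesday on or after it is Feb 27, 2064 (3 days later).
From Feb 27, 2064 to May 16, 2064: 2 + 31 + 30 + 16 = 79 days (rest of Feb, Mar, Apr, May).
79 ÷ 7 = 11 full weeks with remainder 2, so 11 more Wednesdays after the first → 12.

12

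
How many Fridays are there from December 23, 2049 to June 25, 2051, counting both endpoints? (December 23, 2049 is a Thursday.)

December 23, 2049 is a Thursday; the first Friday on or after it is December 24, 2049 (1 day later).
From December 24, 2049 to June 25, 2051: 7 + 365 + 176 = 548 days (rest of 2049, 2050, to June 25, 2051 in 2051).
548 ÷ 7 = 78 full weeks with remainder 2, so 78 more Fridays after the first → 79.

79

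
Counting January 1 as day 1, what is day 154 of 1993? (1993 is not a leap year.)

3 June 1993

January has 31 days (154 − 31 = 123 remain).
February has 28 days (123 − 28 = 95 remain).
March has 31 days (95 − 31 = 64 remain).
April has 30 days (64 − 30 = 34 remain).
May has 31 days (34 − 31 = 3 remain).
3 into June → June 3.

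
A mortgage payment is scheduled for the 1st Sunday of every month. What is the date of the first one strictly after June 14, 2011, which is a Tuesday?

June 2011 starts on a Wednesday, so its 1st Sunday is June 5, 2011 (4 days in).
That is not after June 14, 2011, so look at July 2011.
July 2011 starts on a Friday, so its 1st Sunday is July 3, 2011 (2 days in).

July 3, 2011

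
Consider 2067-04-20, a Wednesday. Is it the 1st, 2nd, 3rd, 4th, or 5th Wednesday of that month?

3rd

Day 20 falls in week ⌈20/7⌉ of the month.
Days 1–7 hold the 1st Wednesday, 8–14 the 2nd, 15–21 the 3rd, 22–28 the 4th, 29–31 the 5th.
20 is in the range for the 3rd.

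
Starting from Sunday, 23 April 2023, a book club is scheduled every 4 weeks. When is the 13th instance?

24 March 2024

The 13th occurrence is 12 intervals after the first: 12 × 28 = 336 days after 23 April 2023.
April has 30 days — 7 days to the end of April leaves 329.
May has 31 days (298 left).
June has 30 days (268 left).
July has 31 days (237 left).
August has 31 days (206 left).
September has 30 days (176 left).
October has 31 days (145 left).
November has 30 days (115 left).
December has 31 days (84 left).
January has 31 days (53 left).
February has 29 days (24 left).
24 days into March → 24 March 2024.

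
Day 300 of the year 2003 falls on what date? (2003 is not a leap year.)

27 October 2003

January has 31 days (300 − 31 = 269 remain).
February has 28 days (269 − 28 = 241 remain).
March has 31 days (241 − 31 = 210 remain).
April has 30 days (210 − 30 = 180 remain).
May has 31 days (180 − 31 = 149 remain).
June has 30 days (149 − 30 = 119 remain).
July has 31 days (119 − 31 = 88 remain).
August has 31 days (88 − 31 = 57 remain).
September has 30 days (57 − 30 = 27 remain).
27 into October → October 27.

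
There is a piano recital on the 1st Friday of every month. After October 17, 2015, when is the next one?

October 2015 starts on a Thursday, so its 1st Friday is October 2, 2015 (1 day in).
That is not after October 17, 2015, so look at November 2015.
November 2015 starts on a Sunday, so its 1st Friday is November 6, 2015 (5 days in).

November 6, 2015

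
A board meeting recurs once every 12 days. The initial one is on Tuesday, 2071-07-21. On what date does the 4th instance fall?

The 4th occurrence is 3 intervals after the first: 3 × 12 = 36 days after 2071-07-21.
July has 31 days — 10 days to the end of July leaves 26.
26 days into August → 2071-08-26.

2071-08-26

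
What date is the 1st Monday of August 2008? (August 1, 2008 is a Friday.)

August 2008 begins on a Friday, so the first Monday is August 4 (3 days later).

August 4, 2008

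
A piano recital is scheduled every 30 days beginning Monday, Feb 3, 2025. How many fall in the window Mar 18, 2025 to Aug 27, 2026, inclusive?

18

Occurrences land 30·i days after Feb 3, 2025 for i = 0, 1, 2, …
Mar 18, 2025 is 43 days after the start; 43 ÷ 30 = 1 remainder 13; since the remainder is 13, round up to i = 2. First occurrence in the window: #3 on Apr 4, 2025 (2×30 = 60 days in).
Aug 27, 2026 is 570 days after the start; 570 ÷ 30 = 19 remainder 0. Last occurrence in the window: #20 on Aug 27, 2026.
Occurrences #3 through #20: 18 in total.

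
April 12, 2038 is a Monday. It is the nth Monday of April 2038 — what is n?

Day 12 falls in week ⌈12/7⌉ of the month.
Days 1–7 hold the 1st Monday, 8–14 the 2nd, 15–21 the 3rd, 22–28 the 4th, 29–31 the 5th.
12 is in the range for the 2nd.

2nd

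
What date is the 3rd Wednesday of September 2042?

The first Wednesday of September 2042 is September 3.
The 3rd Wednesday is 2 weeks later: 3 + 14 = 17.

2042-09-17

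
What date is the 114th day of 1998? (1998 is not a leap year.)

April 24, 1998

January has 31 days (114 − 31 = 83 remain).
February has 28 days (83 − 28 = 55 remain).
March has 31 days (55 − 31 = 24 remain).
24 into April → April 24.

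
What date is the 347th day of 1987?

December 13, 1987

January has 31 days (347 − 31 = 316 remain).
February has 28 days (316 − 28 = 288 remain).
March has 31 days (288 − 31 = 257 remain).
April has 30 days (257 − 30 = 227 remain).
May has 31 days (227 − 31 = 196 remain).
June has 30 days (196 − 30 = 166 remain).
July has 31 days (166 − 31 = 135 remain).
August has 31 days (135 − 31 = 104 remain).
September has 30 days (104 − 30 = 74 remain).
October has 31 days (74 − 31 = 43 remain).
November has 30 days (43 − 30 = 13 remain).
13 into December → December 13.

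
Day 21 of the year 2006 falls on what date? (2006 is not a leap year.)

21 into January → January 21.

21 January 2006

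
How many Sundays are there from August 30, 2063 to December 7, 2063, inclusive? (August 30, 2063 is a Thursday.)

August 30, 2063 is a Thursday; the first Sunday on or after it is September 2, 2063 (3 days later).
From September 2, 2063 to December 7, 2063: 28 + 31 + 30 + 7 = 96 days (rest of September, October, November, December).
96 ÷ 7 = 13 full weeks with remainder 5, so 13 more Sundays after the first → 14.

14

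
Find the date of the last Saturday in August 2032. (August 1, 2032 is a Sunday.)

August 2032 begins on a Sunday, so the first Saturday is August 7 (6 days later).
August 2032 has 31 days. Adding weeks: 7, 14, 21, 28 — the last one ≤ 31 is the 28th.

28 August 2032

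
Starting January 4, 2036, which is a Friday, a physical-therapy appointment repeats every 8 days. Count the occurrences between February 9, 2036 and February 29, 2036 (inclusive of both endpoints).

3

Occurrences land 8·i days after January 4, 2036 for i = 0, 1, 2, …
February 9, 2036 is 36 days after the start; 36 ÷ 8 = 4 remainder 4; since the remainder is 4, round up to i = 5. First occurrence in the window: #6 on February 13, 2036 (5×8 = 40 days in).
February 29, 2036 is 56 days after the start; 56 ÷ 8 = 7 remainder 0. Last occurrence in the window: #8 on February 29, 2036.
Occurrences #6 through #8: 3 in total.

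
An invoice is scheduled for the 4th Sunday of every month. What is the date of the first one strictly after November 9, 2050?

November 27, 2050

November 2050 starts on a Tuesday; its first Sunday is the 6th, so the 4th Sunday is the 27th — November 27, 2050.
November 27, 2050 is after November 9, 2050, so that is the next one.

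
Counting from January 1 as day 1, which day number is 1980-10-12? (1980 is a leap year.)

Days in months before October: 31 + 29 + 31 + 30 + 31 + 30 + 31 + 31 + 30 = 274.
Plus 12 days into October → day 286.

286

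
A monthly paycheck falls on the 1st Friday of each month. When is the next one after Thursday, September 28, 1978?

September 1978 starts on a Friday, so its 1st Friday is September 1, 1978.
That is not after September 28, 1978, so look at October 1978.
October 1978 starts on a Sunday, so its 1st Friday is October 6, 1978 (5 days in).

October 6, 1978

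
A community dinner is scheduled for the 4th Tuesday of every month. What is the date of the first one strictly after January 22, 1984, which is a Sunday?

January 1984 starts on a Sunday; its first Tuesday is the 3rd, so the 4th Tuesday is the 24th — January 24, 1984.
January 24, 1984 is after January 22, 1984, so that is the next one.

January 24, 1984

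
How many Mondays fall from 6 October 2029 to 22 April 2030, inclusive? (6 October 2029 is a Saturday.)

6 October 2029 is a Saturday; the first Monday on or after it is 8 October 2029 (2 days later).
From 8 October 2029 to 22 April 2030: 23 + 30 + 31 + 31 + 28 + 31 + 22 = 196 days (rest of October, November, December, January, February, March, April).
196 ÷ 7 = 28 full weeks with remainder 0, so 28 more Mondays after the first → 29.

29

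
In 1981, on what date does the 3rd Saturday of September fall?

1981-09-19

The first Saturday of September 1981 is September 5.
The 3rd Saturday is 2 weeks later: 5 + 14 = 19.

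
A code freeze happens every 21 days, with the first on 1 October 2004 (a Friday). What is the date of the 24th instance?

27 January 2006

The 24th occurrence is 23 intervals after the first: 23 × 21 = 483 days after 1 October 2004.
October has 31 days — 30 days to the end of October leaves 453.
From end of October to end of 2004 is 61 days (392 left).
2005 has 365 days (27 left).
27 days into January → 27 January 2006.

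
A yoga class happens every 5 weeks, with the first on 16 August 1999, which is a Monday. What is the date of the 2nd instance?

The 2nd occurrence is 1 interval after the first: 1 × 35 = 35 days after 16 August 1999.
August has 31 days — 15 days to the end of August leaves 20.
20 days into September → 20 September 1999.

20 September 1999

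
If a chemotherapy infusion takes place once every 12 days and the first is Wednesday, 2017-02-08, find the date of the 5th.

2017-03-28

The 5th occurrence is 4 intervals after the first: 4 × 12 = 48 days after 2017-02-08.
February has 28 days — 20 days to the end of February leaves 28.
28 days into March → 2017-03-28.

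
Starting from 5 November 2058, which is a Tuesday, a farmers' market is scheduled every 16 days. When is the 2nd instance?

The 2nd occurrence is 1 interval after the first: 1 × 16 = 16 days after 5 November 2058.
16 days later is 21 November 2058.

21 November 2058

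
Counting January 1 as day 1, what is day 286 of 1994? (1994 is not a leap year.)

Jan has 31 days (286 − 31 = 255 remain).
Feb has 28 days (255 − 28 = 227 remain).
Mar has 31 days (227 − 31 = 196 remain).
Apr has 30 days (196 − 30 = 166 remain).
May has 31 days (166 − 31 = 135 remain).
Jun has 30 days (135 − 30 = 105 remain).
Jul has 31 days (105 − 31 = 74 remain).
Aug has 31 days (74 − 31 = 43 remain).
Sep has 30 days (43 − 30 = 13 remain).
13 into Oct → Oct 13.

Oct 13, 1994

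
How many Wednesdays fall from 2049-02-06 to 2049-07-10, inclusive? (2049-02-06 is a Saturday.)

22

2049-02-06 is a Saturday; the first Wednesday on or after it is 2049-02-10 (4 days later).
From 2049-02-10 to 2049-07-10: 18 + 31 + 30 + 31 + 30 + 10 = 150 days (rest of February, March, April, May, June, July).
150 ÷ 7 = 21 full weeks with remainder 3, so 21 more Wednesdays after the first → 22.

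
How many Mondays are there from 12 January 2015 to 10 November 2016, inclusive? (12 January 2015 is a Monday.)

12 January 2015 is a Monday; the first Monday on or after it is 12 January 2015.
From 12 January 2015 to 10 November 2016: 353 + 315 = 668 days (rest of 2015, to 10 November 2016 in 2016).
668 ÷ 7 = 95 full weeks with remainder 3, so 95 more Mondays after the first → 96.

96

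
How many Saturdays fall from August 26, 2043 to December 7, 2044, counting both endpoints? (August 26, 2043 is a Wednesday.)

67

August 26, 2043 is a Wednesday; the first Saturday on or after it is August 29, 2043 (3 days later).
From August 29, 2043 to December 7, 2044: 124 + 342 = 466 days (rest of 2043, to December 7, 2044 in 2044).
466 ÷ 7 = 66 full weeks with remainder 4, so 66 more Saturdays after the first → 67.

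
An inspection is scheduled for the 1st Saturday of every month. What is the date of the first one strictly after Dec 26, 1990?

Dec 1990 starts on a Saturday, so its 1st Saturday is Dec 1, 1990.
That is not after Dec 26, 1990, so look at Jan 1991.
Jan 1991 starts on a Tuesday, so its 1st Saturday is Jan 5, 1991 (4 days in).

Jan 5, 1991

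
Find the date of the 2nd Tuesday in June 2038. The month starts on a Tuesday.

June 2038 begins on a Tuesday, so the first Tuesday is June 1.
The 2nd Tuesday is 1 weeks later: 1 + 7 = 8.

8 June 2038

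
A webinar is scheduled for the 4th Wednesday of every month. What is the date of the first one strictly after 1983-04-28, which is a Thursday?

1983-05-25

April 1983 starts on a Friday; its first Wednesday is the 6th, so the 4th Wednesday is the 27th — 1983-04-27.
That is not after 1983-04-28, so look at May 1983.
May 1983 starts on a Sunday; its first Wednesday is the 4th, so the 4th Wednesday is the 25th — 1983-05-25.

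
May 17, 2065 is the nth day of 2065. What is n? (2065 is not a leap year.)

Days in months before May: 31 + 28 + 31 + 30 = 120.
Plus 17 days into May → day 137.

137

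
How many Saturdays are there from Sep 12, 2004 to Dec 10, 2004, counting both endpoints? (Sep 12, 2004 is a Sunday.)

12

Sep 12, 2004 is a Sunday; the first Saturday on or after it is Sep 18, 2004 (6 days later).
From Sep 18, 2004 to Dec 10, 2004: 12 + 31 + 30 + 10 = 83 days (rest of Sep, Oct, Nov, Dec).
83 ÷ 7 = 11 full weeks with remainder 6, so 11 more Saturdays after the first → 12.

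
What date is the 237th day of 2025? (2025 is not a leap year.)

January has 31 days (237 − 31 = 206 remain).
February has 28 days (206 − 28 = 178 remain).
March has 31 days (178 − 31 = 147 remain).
April has 30 days (147 − 30 = 117 remain).
May has 31 days (117 − 31 = 86 remain).
June has 30 days (86 − 30 = 56 remain).
July has 31 days (56 − 31 = 25 remain).
25 into August → August 25.

25 August 2025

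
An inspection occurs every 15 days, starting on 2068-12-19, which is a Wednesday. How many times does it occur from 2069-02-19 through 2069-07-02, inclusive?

9

Occurrences land 15·i days after 2068-12-19 for i = 0, 1, 2, …
2069-02-19 is 62 days after the start; 62 ÷ 15 = 4 remainder 2; since the remainder is 2, round up to i = 5. First occurrence in the window: #6 on 2069-03-04 (5×15 = 75 days in).
2069-07-02 is 195 days after the start; 195 ÷ 15 = 13 remainder 0. Last occurrence in the window: #14 on 2069-07-02.
Occurrences #6 through #14: 9 in total.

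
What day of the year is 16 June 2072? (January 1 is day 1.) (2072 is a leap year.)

168

Days in months before June: 31 + 29 + 31 + 30 + 31 = 152.
Plus 16 days into June → day 168.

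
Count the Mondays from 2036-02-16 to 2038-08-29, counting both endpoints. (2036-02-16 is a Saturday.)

132

2036-02-16 is a Saturday; the first Monday on or after it is 2036-02-18 (2 days later).
From 2036-02-18 to 2038-08-29: 317 + 365 + 241 = 923 days (rest of 2036, 2037, to 2038-08-29 in 2038).
923 ÷ 7 = 131 full weeks with remainder 6, so 131 more Mondays after the first → 132.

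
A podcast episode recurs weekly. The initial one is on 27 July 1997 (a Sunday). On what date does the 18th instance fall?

The 18th occurrence is 17 intervals after the first: 17 × 7 = 119 days after 27 July 1997.
July has 31 days — 4 days to the end of July leaves 115.
August has 31 days (84 left).
September has 30 days (54 left).
October has 31 days (23 left).
23 days into November → 23 November 1997.

23 November 1997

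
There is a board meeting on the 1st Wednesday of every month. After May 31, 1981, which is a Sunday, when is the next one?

May 1981 starts on a Friday, so its 1st Wednesday is May 6, 1981 (5 days in).
That is not after May 31, 1981, so look at June 1981.
June 1981 starts on a Monday, so its 1st Wednesday is June 3, 1981 (2 days in).

June 3, 1981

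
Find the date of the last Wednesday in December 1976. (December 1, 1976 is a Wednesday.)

December 1976 begins on a Wednesday, so the first Wednesday is December 1.
December 1976 has 31 days. Adding weeks: 1, 8, 15, 22, 29 — the last one ≤ 31 is the 29th.

1976-12-29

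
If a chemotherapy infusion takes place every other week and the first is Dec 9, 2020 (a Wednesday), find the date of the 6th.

Feb 17, 2021

The 6th occurrence is 5 intervals after the first: 5 × 14 = 70 days after Dec 9, 2020.
Dec has 31 days — 22 days to the end of Dec leaves 48.
Jan has 31 days (17 left).
17 days into Feb → Feb 17, 2021.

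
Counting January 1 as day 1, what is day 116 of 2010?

26 April 2010

January has 31 days (116 − 31 = 85 remain).
February has 28 days (85 − 28 = 57 remain).
March has 31 days (57 − 31 = 26 remain).
26 into April → April 26.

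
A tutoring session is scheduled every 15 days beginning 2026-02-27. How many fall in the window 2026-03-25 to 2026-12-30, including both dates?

Occurrences land 15·i days after 2026-02-27 for i = 0, 1, 2, …
2026-03-25 is 26 days after the start; 26 ÷ 15 = 1 remainder 11; since the remainder is 11, round up to i = 2. First occurrence in the window: #3 on 2026-03-29 (2×15 = 30 days in).
2026-12-30 is 306 days after the start; 306 ÷ 15 = 20 remainder 6. Last occurrence in the window: #21 on 2026-12-24.
Occurrences #3 through #21: 19 in total.

19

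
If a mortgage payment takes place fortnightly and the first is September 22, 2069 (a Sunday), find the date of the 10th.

The 10th occurrence is 9 intervals after the first: 9 × 14 = 126 days after September 22, 2069.
September has 30 days — 8 days to the end of September leaves 118.
October has 31 days (87 left).
November has 30 days (57 left).
December has 31 days (26 left).
26 days into January → January 26, 2070.

January 26, 2070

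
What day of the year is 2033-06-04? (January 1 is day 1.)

155

Days in months before June: 31 + 28 + 31 + 30 + 31 = 151.
Plus 4 days into June → day 155.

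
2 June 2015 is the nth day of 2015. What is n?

153

Days in months before June: 31 + 28 + 31 + 30 + 31 = 151.
Plus 2 days into June → day 153.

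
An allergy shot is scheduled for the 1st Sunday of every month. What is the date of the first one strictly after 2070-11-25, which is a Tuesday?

2070-12-07

November 2070 starts on a Saturday, so its 1st Sunday is 2070-11-02 (1 day in).
That is not after 2070-11-25, so look at December 2070.
December 2070 starts on a Monday, so its 1st Sunday is 2070-12-07 (6 days in).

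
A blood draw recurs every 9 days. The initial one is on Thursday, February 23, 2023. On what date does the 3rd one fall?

The 3rd occurrence is 2 intervals after the first: 2 × 9 = 18 days after February 23, 2023.
February has 28 days — 5 days to the end of February leaves 13.
13 days into March → March 13, 2023.

March 13, 2023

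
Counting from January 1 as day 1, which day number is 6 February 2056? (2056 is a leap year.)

37

Days in months before February: 31 = 31.
Plus 6 days into February → day 37.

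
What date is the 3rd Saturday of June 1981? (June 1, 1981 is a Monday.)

June 1981 begins on a Monday, so the first Saturday is June 6 (5 days later).
The 3rd Saturday is 2 weeks later: 6 + 14 = 20.

June 20, 1981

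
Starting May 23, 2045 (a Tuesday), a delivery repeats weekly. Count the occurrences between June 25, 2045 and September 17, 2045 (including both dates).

Occurrences land 7·i days after May 23, 2045 for i = 0, 1, 2, …
June 25, 2045 is 33 days after the start; 33 ÷ 7 = 4 remainder 5; since the remainder is 5, round up to i = 5. First occurrence in the window: #6 on June 27, 2045 (5×7 = 35 days in).
September 17, 2045 is 117 days after the start; 117 ÷ 7 = 16 remainder 5. Last occurrence in the window: #17 on September 12, 2045.
Occurrences #6 through #17: 12 in total.

12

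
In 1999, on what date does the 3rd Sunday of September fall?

September 19, 1999

September 1999 begins on a Wednesday, so the first Sunday is September 5 (4 days later).
The 3rd Sunday is 2 weeks later: 5 + 14 = 19.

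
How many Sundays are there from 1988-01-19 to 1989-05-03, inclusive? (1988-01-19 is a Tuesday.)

67

1988-01-19 is a Tuesday; the first Sunday on or after it is 1988-01-24 (5 days later).
From 1988-01-24 to 1989-05-03: 342 + 123 = 465 days (rest of 1988, to 1989-05-03 in 1989).
465 ÷ 7 = 66 full weeks with remainder 3, so 66 more Sundays after the first → 67.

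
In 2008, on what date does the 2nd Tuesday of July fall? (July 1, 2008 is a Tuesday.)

2008-07-08

July 2008 begins on a Tuesday, so the first Tuesday is July 1.
The 2nd Tuesday is 1 weeks later: 1 + 7 = 8.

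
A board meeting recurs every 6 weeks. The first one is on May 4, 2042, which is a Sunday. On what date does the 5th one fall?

Oct 19, 2042

The 5th occurrence is 4 intervals after the first: 4 × 42 = 168 days after May 4, 2042.
May has 31 days — 27 days to the end of May leaves 141.
Jun has 30 days (111 left).
Jul has 31 days (80 left).
Aug has 31 days (49 left).
Sep has 30 days (19 left).
19 days into Oct → Oct 19, 2042.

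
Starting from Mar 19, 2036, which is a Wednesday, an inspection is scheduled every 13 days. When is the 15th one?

Sep 17, 2036

The 15th occurrence is 14 intervals after the first: 14 × 13 = 182 days after Mar 19, 2036.
Mar has 31 days — 12 days to the end of Mar leaves 170.
Apr has 30 days (140 left).
May has 31 days (109 left).
Jun has 30 days (79 left).
Jul has 31 days (48 left).
Aug has 31 days (17 left).
17 days into Sep → Sep 17, 2036.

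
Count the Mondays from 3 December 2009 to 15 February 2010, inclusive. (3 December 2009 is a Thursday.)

3 December 2009 is a Thursday; the first Monday on or after it is 7 December 2009 (4 days later).
From 7 December 2009 to 15 February 2010: 24 + 31 + 15 = 70 days (rest of December, January, February).
70 ÷ 7 = 10 full weeks with remainder 0, so 10 more Mondays after the first → 11.

11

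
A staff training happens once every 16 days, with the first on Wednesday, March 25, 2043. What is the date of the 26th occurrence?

The 26th occurrence is 25 intervals after the first: 25 × 16 = 400 days after March 25, 2043.
March has 31 days — 6 days to the end of March leaves 394.
April has 30 days (364 left).
May has 31 days (333 left).
June has 30 days (303 left).
July has 31 days (272 left).
August has 31 days (241 left).
September has 30 days (211 left).
October has 31 days (180 left).
November has 30 days (150 left).
December has 31 days (119 left).
January has 31 days (88 left).
February has 29 days (59 left).
March has 31 days (28 left).
28 days into April → April 28, 2044.

April 28, 2044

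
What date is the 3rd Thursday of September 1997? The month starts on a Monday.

18 September 1997

September 1997 begins on a Monday, so the first Thursday is September 4 (3 days later).
The 3rd Thursday is 2 weeks later: 4 + 14 = 18.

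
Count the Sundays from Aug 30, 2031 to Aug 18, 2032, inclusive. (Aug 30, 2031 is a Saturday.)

Aug 30, 2031 is a Saturday; the first Sunday on or after it is Aug 31, 2031 (1 day later).
From Aug 31, 2031 to Aug 18, 2032: 122 + 231 = 353 days (rest of 2031, to Aug 18, 2032 in 2032).
353 ÷ 7 = 50 full weeks with remainder 3, so 50 more Sundays after the first → 51.

51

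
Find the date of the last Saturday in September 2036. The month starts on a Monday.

September 2036 begins on a Monday, so the first Saturday is September 6 (5 days later).
September 2036 has 30 days. Adding weeks: 6, 13, 20, 27 — the last one ≤ 30 is the 27th.

September 27, 2036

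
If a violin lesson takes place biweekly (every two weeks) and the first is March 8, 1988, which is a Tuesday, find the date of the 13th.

The 13th occurrence is 12 intervals after the first: 12 × 14 = 168 days after March 8, 1988.
March has 31 days — 23 days to the end of March leaves 145.
April has 30 days (115 left).
May has 31 days (84 left).
June has 30 days (54 left).
July has 31 days (23 left).
23 days into August → August 23, 1988.

August 23, 1988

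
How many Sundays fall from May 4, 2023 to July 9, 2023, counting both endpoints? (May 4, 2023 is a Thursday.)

May 4, 2023 is a Thursday; the first Sunday on or after it is May 7, 2023 (3 days later).
From May 7, 2023 to July 9, 2023: 24 + 30 + 9 = 63 days (rest of May, June, July).
63 ÷ 7 = 9 full weeks with remainder 0, so 9 more Sundays after the first → 10.

10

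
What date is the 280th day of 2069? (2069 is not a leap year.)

October 7, 2069

January has 31 days (280 − 31 = 249 remain).
February has 28 days (249 − 28 = 221 remain).
March has 31 days (221 − 31 = 190 remain).
April has 30 days (190 − 30 = 160 remain).
May has 31 days (160 − 31 = 129 remain).
June has 30 days (129 − 30 = 99 remain).
July has 31 days (99 − 31 = 68 remain).
August has 31 days (68 − 31 = 37 remain).
September has 30 days (37 − 30 = 7 remain).
7 into October → October 7.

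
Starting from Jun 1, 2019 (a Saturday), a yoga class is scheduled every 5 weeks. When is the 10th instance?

Apr 11, 2020

The 10th occurrence is 9 intervals after the first: 9 × 35 = 315 days after Jun 1, 2019.
Jun has 30 days — 29 days to the end of Jun leaves 286.
Jul has 31 days (255 left).
Aug has 31 days (224 left).
Sep has 30 days (194 left).
Oct has 31 days (163 left).
Nov has 30 days (133 left).
Dec has 31 days (102 left).
Jan has 31 days (71 left).
Feb has 29 days (42 left).
Mar has 31 days (11 left).
11 days into Apr → Apr 11, 2020.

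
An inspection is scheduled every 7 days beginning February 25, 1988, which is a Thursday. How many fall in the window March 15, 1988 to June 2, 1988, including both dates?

Occurrences land 7·i days after February 25, 1988 for i = 0, 1, 2, …
March 15, 1988 is 19 days after the start; 19 ÷ 7 = 2 remainder 5; since the remainder is 5, round up to i = 3. First occurrence in the window: #4 on March 17, 1988 (3×7 = 21 days in).
June 2, 1988 is 98 days after the start; 98 ÷ 7 = 14 remainder 0. Last occurrence in the window: #15 on June 2, 1988.
Occurrences #4 through #15: 12 in total.

12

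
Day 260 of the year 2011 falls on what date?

January has 31 days (260 − 31 = 229 remain).
February has 28 days (229 − 28 = 201 remain).
March has 31 days (201 − 31 = 170 remain).
April has 30 days (170 − 30 = 140 remain).
May has 31 days (140 − 31 = 109 remain).
June has 30 days (109 − 30 = 79 remain).
July has 31 days (79 − 31 = 48 remain).
August has 31 days (48 − 31 = 17 remain).
17 into September → September 17.

September 17, 2011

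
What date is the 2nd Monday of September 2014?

The first Monday of September 2014 is September 1.
The 2nd Monday is 1 weeks later: 1 + 7 = 8.

8 September 2014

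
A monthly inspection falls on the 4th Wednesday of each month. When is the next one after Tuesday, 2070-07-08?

2070-07-23

July 2070 starts on a Tuesday; its first Wednesday is the 2nd, so the 4th Wednesday is the 23rd — 2070-07-23.
2070-07-23 is after 2070-07-08, so that is the next one.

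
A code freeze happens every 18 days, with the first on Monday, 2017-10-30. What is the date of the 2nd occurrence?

2017-11-17

The 2nd occurrence is 1 interval after the first: 1 × 18 = 18 days after 2017-10-30.
October has 31 days — 1 day to the end of October leaves 17.
17 days into November → 2017-11-17.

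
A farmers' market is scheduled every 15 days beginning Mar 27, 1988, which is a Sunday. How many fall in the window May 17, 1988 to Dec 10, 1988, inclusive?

Occurrences land 15·i days after Mar 27, 1988 for i = 0, 1, 2, …
May 17, 1988 is 51 days after the start; 51 ÷ 15 = 3 remainder 6; since the remainder is 6, round up to i = 4. First occurrence in the window: #5 on May 26, 1988 (4×15 = 60 days in).
Dec 10, 1988 is 258 days after the start; 258 ÷ 15 = 17 remainder 3. Last occurrence in the window: #18 on Dec 7, 1988.
Occurrences #5 through #18: 14 in total.

14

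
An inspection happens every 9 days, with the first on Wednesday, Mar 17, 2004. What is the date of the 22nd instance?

The 22nd occurrence is 21 intervals after the first: 21 × 9 = 189 days after Mar 17, 2004.
Mar has 31 days — 14 days to the end of Mar leaves 175.
Apr has 30 days (145 left).
May has 31 days (114 left).
Jun has 30 days (84 left).
Jul has 31 days (53 left).
Aug has 31 days (22 left).
22 days into Sep → Sep 22, 2004.

Sep 22, 2004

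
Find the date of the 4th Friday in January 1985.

January 25, 1985

The first Friday of January 1985 is January 4.
The 4th Friday is 3 weeks later: 4 + 21 = 25.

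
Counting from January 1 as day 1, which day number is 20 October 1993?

293

Days in months before October: 31 + 28 + 31 + 30 + 31 + 30 + 31 + 31 + 30 = 273.
Plus 20 days into October → day 293.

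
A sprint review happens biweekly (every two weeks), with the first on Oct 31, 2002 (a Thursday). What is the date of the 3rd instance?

Nov 28, 2002

The 3rd occurrence is 2 intervals after the first: 2 × 14 = 28 days after Oct 31, 2002.
Oct has 31 days — 0 days to the end of Oct leaves 28.
28 days into Nov → Nov 28, 2002.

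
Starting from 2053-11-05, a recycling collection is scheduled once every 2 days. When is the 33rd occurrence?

2054-01-08

The 33rd occurrence is 32 intervals after the first: 32 × 2 = 64 days after 2053-11-05.
November has 30 days — 25 days to the end of November leaves 39.
December has 31 days (8 left).
8 days into January → 2054-01-08.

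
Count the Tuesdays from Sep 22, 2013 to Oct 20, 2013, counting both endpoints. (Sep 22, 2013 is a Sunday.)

4

Sep 22, 2013 is a Sunday; the first Tuesday on or after it is Sep 24, 2013 (2 days later).
From Sep 24, 2013 to Oct 20, 2013: 6 + 20 = 26 days (rest of Sep, Oct).
26 ÷ 7 = 3 full weeks with remainder 5, so 3 more Tuesdays after the first → 4.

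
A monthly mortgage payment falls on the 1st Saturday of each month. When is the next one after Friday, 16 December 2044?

December 2044 starts on a Thursday, so its 1st Saturday is 3 December 2044 (2 days in).
That is not after 16 December 2044, so look at January 2045.
January 2045 starts on a Sunday, so its 1st Saturday is 7 January 2045 (6 days in).

7 January 2045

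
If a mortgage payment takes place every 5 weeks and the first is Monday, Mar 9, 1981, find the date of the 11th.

The 11th occurrence is 10 intervals after the first: 10 × 35 = 350 days after Mar 9, 1981.
Mar has 31 days — 22 days to the end of Mar leaves 328.
Apr has 30 days (298 left).
May has 31 days (267 left).
Jun has 30 days (237 left).
Jul has 31 days (206 left).
Aug has 31 days (175 left).
Sep has 30 days (145 left).
Oct has 31 days (114 left).
Nov has 30 days (84 left).
Dec has 31 days (53 left).
Jan has 31 days (22 left).
22 days into Feb → Feb 22, 1982.

Feb 22, 1982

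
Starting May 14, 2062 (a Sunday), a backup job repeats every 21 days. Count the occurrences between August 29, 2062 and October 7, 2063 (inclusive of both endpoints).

Occurrences land 21·i days after May 14, 2062 for i = 0, 1, 2, …
August 29, 2062 is 107 days after the start; 107 ÷ 21 = 5 remainder 2; since the remainder is 2, round up to i = 6. First occurrence in the window: #7 on September 17, 2062 (6×21 = 126 days in).
October 7, 2063 is 511 days after the start; 511 ÷ 21 = 24 remainder 7. Last occurrence in the window: #25 on September 30, 2063.
Occurrences #7 through #25: 19 in total.

19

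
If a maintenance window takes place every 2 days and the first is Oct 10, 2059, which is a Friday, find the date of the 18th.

The 18th occurrence is 17 intervals after the first: 17 × 2 = 34 days after Oct 10, 2059.
Oct has 31 days — 21 days to the end of Oct leaves 13.
13 days into Nov → Nov 13, 2059.

Nov 13, 2059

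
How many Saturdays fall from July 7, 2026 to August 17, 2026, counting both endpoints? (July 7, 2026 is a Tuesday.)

July 7, 2026 is a Tuesday; the first Saturday on or after it is July 11, 2026 (4 days later).
From July 11, 2026 to August 17, 2026: 20 + 17 = 37 days (rest of July, August).
37 ÷ 7 = 5 full weeks with remainder 2, so 5 more Saturdays after the first → 6.

6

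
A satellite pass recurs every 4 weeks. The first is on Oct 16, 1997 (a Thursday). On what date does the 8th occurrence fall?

Apr 30, 1998

The 8th occurrence is 7 intervals after the first: 7 × 28 = 196 days after Oct 16, 1997.
Oct has 31 days — 15 days to the end of Oct leaves 181.
Nov has 30 days (151 left).
Dec has 31 days (120 left).
Jan has 31 days (89 left).
Feb has 28 days (61 left).
Mar has 31 days (30 left).
30 days into Apr → Apr 30, 1998.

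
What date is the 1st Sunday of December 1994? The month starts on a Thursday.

December 1994 begins on a Thursday, so the first Sunday is December 4 (3 days later).

December 4, 1994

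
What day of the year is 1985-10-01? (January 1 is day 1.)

Days in months before October: 31 + 28 + 31 + 30 + 31 + 30 + 31 + 31 + 30 = 273.
Plus 1 day into October → day 274.

274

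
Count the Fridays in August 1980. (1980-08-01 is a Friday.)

1980-08-01 is a Friday; the first Friday on or after it is 1980-08-01.
From 1980-08-01 to 1980-08-31 is 31 − 1 = 30 days.
30 ÷ 7 = 4 full weeks with remainder 2, so 4 more Fridays after the first → 5.

5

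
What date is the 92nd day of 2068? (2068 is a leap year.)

April 1, 2068

January has 31 days (92 − 31 = 61 remain).
February has 29 days (61 − 29 = 32 remain).
March has 31 days (32 − 31 = 1 remain).
1 into April → April 1.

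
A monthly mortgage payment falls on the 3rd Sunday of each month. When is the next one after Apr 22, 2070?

Apr 2070 starts on a Tuesday; its first Sunday is the 6th, so the 3rd Sunday is the 20th — Apr 20, 2070.
That is not after Apr 22, 2070, so look at May 2070.
May 2070 starts on a Thursday; its first Sunday is the 4th, so the 3rd Sunday is the 18th — May 18, 2070.

May 18, 2070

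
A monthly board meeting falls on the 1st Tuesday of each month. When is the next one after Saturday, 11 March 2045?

March 2045 starts on a Wednesday, so its 1st Tuesday is 7 March 2045 (6 days in).
That is not after 11 March 2045, so look at April 2045.
April 2045 starts on a Saturday, so its 1st Tuesday is 4 April 2045 (3 days in).

4 April 2045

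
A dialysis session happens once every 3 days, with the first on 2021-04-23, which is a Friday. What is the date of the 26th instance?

The 26th occurrence is 25 intervals after the first: 25 × 3 = 75 days after 2021-04-23.
April has 30 days — 7 days to the end of April leaves 68.
May has 31 days (37 left).
June has 30 days (7 left).
7 days into July → 2021-07-07.

2021-07-07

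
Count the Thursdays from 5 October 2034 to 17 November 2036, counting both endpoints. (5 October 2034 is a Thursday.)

5 October 2034 is a Thursday; the first Thursday on or after it is 5 October 2034.
From 5 October 2034 to 17 November 2036: 87 + 365 + 322 = 774 days (rest of 2034, 2035, to 17 November 2036 in 2036).
774 ÷ 7 = 110 full weeks with remainder 4, so 110 more Thursdays after the first → 111.

111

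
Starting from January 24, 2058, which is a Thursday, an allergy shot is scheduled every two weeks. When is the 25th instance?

The 25th occurrence is 24 intervals after the first: 24 × 14 = 336 days after January 24, 2058.
January has 31 days — 7 days to the end of January leaves 329.
February has 28 days (301 left).
March has 31 days (270 left).
April has 30 days (240 left).
May has 31 days (209 left).
June has 30 days (179 left).
July has 31 days (148 left).
August has 31 days (117 left).
September has 30 days (87 left).
October has 31 days (56 left).
November has 30 days (26 left).
26 days into December → December 26, 2058.

December 26, 2058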